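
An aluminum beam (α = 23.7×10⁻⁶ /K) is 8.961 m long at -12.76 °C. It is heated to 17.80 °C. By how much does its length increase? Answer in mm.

ΔL = 6.49 mm

|ΔT| = |17.80 − (-12.76)| = 30.56 K
ΔL = αL₀ΔT = (23.7×10⁻⁶)(8.961)(30.56) = 6.49×10⁻³ m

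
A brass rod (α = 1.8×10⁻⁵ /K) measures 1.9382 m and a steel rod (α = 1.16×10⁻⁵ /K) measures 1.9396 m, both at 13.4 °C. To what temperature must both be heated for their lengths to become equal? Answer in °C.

T = 126.4 °C

L₁(1 + α₁ΔT) = L₂(1 + α₂ΔT) ⇒ ΔT = (L₂ − L₁)/(α₁L₁ − α₂L₂)
L₂ − L₁ = 1.9396 − 1.9382 = 1.40×10⁻³ m
α₁L₁ − α₂L₂ = 1.8×10⁻⁵×1.9382 − 1.16×10⁻⁵×1.9396 = 1.238824×10⁻⁵ m/K
ΔT = 1.40×10⁻³ / 1.238824×10⁻⁵ = 113.010 K
T = 13.4 + 113.010 = 126.410 °C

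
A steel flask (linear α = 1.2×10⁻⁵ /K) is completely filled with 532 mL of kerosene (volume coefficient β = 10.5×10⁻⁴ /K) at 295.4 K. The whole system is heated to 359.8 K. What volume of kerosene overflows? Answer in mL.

The flask also expands: β_container ≈ 3α = 3.6×10⁻⁵ /K
Net overflow = V₀(β_liq − 3α_cont)ΔT
β − 3α = 1.05×10⁻³ − 3.6×10⁻⁵ = 1.014×10⁻³ /K; ΔT = 64.4 K
ΔV = 532 × 1.014×10⁻³ × 64.4 = 34.7 mL

34.7 mL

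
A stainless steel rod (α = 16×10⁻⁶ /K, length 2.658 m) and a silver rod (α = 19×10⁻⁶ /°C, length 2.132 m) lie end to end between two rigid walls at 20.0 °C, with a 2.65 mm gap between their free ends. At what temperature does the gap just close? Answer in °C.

T = 51.9 °C

α₁L₁ = 4.2528×10⁻⁵ m/K, α₂L₂ = 4.0508×10⁻⁵ m/K → total 8.3036×10⁻⁵ m/K
ΔT = g/(α₁L₁+α₂L₂) = 2.65×10⁻³ / 8.3036×10⁻⁵ = 31.914 K
T = 20.0 + 31.914 = 51.914 °C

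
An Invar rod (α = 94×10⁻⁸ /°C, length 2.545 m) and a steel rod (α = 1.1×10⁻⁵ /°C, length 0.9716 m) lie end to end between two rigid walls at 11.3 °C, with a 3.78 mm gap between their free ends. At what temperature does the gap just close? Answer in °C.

T = 300 °C

α₁L₁ = 2.3923×10⁻⁶ m/K, α₂L₂ = 1.06876×10⁻⁵ m/K → total 1.30799×10⁻⁵ m/K
ΔT = g/(α₁L₁+α₂L₂) = 3.78×10⁻³ / 1.30799×10⁻⁵ = 288.99 K
T = 11.3 + 288.99 = 300.29 °C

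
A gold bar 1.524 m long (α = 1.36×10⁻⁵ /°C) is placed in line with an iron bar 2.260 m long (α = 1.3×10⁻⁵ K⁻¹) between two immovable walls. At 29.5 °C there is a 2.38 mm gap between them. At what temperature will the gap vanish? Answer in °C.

Gap closes when ΔL₁ + ΔL₂ = 2.38 mm = 2.38×10⁻³ m
(α₁L₁ + α₂L₂)ΔT = g
α₁L₁ + α₂L₂ = 1.36×10⁻⁵×1.524 + 1.3×10⁻⁵×2.260 = 5.01064×10⁻⁵ m/K
ΔT = 2.38×10⁻³ / 5.01064×10⁻⁵ = 47.499 K
T = 29.5 + 47.499 = 76.999 °C

T = 77.0 °C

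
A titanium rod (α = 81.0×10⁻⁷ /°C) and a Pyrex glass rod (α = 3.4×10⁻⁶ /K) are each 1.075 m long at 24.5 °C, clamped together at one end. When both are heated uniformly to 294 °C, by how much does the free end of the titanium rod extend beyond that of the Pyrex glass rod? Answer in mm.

ΔT = 269.5 K
titanium: ΔL = 81.0×10⁻⁷ × 1.075 m × 269.5 = 2.3467×10⁻³ m = 2.3467 mm
Pyrex glass: ΔL = 3.4×10⁻⁶ × 1.075 m × 269.5 = 9.8502×10⁻⁴ m = 0.98502 mm
difference = 2.3467 − 0.98502 = 1.36168 mm

1.36 mm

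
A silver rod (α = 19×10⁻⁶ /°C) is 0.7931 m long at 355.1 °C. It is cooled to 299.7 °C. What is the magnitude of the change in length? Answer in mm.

ΔL = 0.835 mm

|ΔT| = |299.7 − 355.1| = 55.4 K
ΔL = αL₀ΔT = (19×10⁻⁶)(0.7931)(55.4) = 8.35×10⁻⁴ m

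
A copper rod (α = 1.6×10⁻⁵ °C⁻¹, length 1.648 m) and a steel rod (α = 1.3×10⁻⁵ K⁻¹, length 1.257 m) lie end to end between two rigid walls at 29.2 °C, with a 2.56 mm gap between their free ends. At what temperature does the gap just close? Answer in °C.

T = 89.1 °C

Gap closes when ΔL₁ + ΔL₂ = 2.56 mm = 2.56×10⁻³ m
(α₁L₁ + α₂L₂)ΔT = g
α₁L₁ + α₂L₂ = 1.6×10⁻⁵×1.648 + 1.3×10⁻⁵×1.257 = 4.2709×10⁻⁵ m/K
ΔT = 2.56×10⁻³ / 4.2709×10⁻⁵ = 59.941 K
T = 29.2 + 59.941 = 89.141 °C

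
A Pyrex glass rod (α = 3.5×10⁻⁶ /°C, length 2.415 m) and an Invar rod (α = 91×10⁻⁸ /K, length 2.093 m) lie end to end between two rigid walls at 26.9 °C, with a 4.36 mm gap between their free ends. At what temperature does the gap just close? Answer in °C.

T = 448 °C

Gap closes when ΔL₁ + ΔL₂ = 4.36 mm = 4.36×10⁻³ m
(α₁L₁ + α₂L₂)ΔT = g
α₁L₁ + α₂L₂ = 3.5×10⁻⁶×2.415 + 91×10⁻⁸×2.093 = 1.035713×10⁻⁵ m/K
ΔT = 4.36×10⁻³ / 1.035713×10⁻⁵ = 420.97 K
T = 26.9 + 420.97 = 447.87 °C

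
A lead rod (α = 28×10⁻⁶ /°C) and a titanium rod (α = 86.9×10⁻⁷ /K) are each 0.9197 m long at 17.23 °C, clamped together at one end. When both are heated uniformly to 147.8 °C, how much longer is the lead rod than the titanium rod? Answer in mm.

2.32 mm

ΔT = 130.57 K
lead: ΔL = 28×10⁻⁶ × 0.9197 m × 130.57 = 3.3624×10⁻³ m = 3.3624 mm
titanium: ΔL = 86.9×10⁻⁷ × 0.9197 m × 130.57 = 1.0435×10⁻³ m = 1.0435 mm
difference = 3.3624 − 1.0435 = 2.3189 mm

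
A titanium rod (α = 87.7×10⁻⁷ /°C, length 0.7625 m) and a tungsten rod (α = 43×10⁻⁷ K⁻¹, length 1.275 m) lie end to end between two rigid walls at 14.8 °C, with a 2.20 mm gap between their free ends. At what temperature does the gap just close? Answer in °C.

α₁L₁ = 6.687125×10⁻⁶ m/K, α₂L₂ = 5.4825×10⁻⁶ m/K → total 1.2169625×10⁻⁵ m/K
ΔT = g/(α₁L₁+α₂L₂) = 2.20×10⁻³ / 1.2169625×10⁻⁵ = 180.78 K
T = 14.8 + 180.78 = 195.58 °C

T = 196 °C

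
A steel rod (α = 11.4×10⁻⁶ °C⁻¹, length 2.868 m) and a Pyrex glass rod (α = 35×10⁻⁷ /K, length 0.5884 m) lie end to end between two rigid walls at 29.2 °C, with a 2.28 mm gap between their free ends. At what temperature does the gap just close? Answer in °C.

T = 94.8 °C

Gap closes when ΔL₁ + ΔL₂ = 2.28 mm = 2.28×10⁻³ m
(α₁L₁ + α₂L₂)ΔT = g
α₁L₁ + α₂L₂ = 11.4×10⁻⁶×2.868 + 35×10⁻⁷×0.5884 = 3.47546×10⁻⁵ m/K
ΔT = 2.28×10⁻³ / 3.47546×10⁻⁵ = 65.603 K
T = 29.2 + 65.603 = 94.803 °C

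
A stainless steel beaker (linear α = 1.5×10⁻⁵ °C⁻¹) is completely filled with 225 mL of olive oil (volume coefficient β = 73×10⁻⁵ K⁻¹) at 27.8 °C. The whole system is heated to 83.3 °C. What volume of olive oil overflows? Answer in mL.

8.55 mL

The beaker also expands: β_container ≈ 3α = 4.5×10⁻⁵ /K
Net overflow = V₀(β_liq − 3α_cont)ΔT
β − 3α = 7.30×10⁻⁴ − 4.5×10⁻⁵ = 6.85×10⁻⁴ /K; ΔT = 55.5 K
ΔV = 225 × 6.85×10⁻⁴ × 55.5 = 8.55 mL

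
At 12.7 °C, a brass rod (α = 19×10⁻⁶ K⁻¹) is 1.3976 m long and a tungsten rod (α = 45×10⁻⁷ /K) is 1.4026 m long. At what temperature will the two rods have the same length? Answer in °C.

Equal length when α₁L₁ΔT − α₂L₂ΔT = L₂ − L₁ = 5.00×10⁻³ m
α₁L₁ = 2.65544×10⁻⁵, α₂L₂ = 6.3117×10⁻⁶ → Δ(αL) = 2.02427×10⁻⁵ m/K
ΔT = 5.00×10⁻³ / 2.02427×10⁻⁵ = 247.003 K, so T = 12.7 + 247.003 = 259.703 °C

T = 259.7 °C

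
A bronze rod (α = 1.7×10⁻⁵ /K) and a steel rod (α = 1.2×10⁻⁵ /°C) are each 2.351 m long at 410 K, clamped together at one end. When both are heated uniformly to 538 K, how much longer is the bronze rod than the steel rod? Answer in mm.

ΔT = 128 K
bronze: ΔL = 1.7×10⁻⁵ × 2.351 m × 128 = 5.1158×10⁻³ m = 5.1158 mm
steel: ΔL = 1.2×10⁻⁵ × 2.351 m × 128 = 3.6111×10⁻³ m = 3.6111 mm
difference = 5.1158 − 3.6111 = 1.5047 mm

1.50 mm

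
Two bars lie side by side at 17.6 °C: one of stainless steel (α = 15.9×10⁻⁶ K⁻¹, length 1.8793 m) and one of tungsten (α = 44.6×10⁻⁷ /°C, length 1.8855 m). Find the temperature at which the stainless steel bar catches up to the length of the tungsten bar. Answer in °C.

T = 306.4 °C

L₁(1 + α₁ΔT) = L₂(1 + α₂ΔT) ⇒ ΔT = (L₂ − L₁)/(α₁L₁ − α₂L₂)
L₂ − L₁ = 1.8855 − 1.8793 = 6.20×10⁻³ m
α₁L₁ − α₂L₂ = 15.9×10⁻⁶×1.8793 − 44.6×10⁻⁷×1.8855 = 2.147154×10⁻⁵ m/K
ΔT = 6.20×10⁻³ / 2.147154×10⁻⁵ = 288.754 K
T = 17.6 + 288.754 = 306.354 °C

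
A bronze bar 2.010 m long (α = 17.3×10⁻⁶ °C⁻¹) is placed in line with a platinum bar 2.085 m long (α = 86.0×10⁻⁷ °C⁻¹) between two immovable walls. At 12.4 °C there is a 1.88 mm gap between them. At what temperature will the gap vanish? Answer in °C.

T = 48.1 °C

Gap closes when ΔL₁ + ΔL₂ = 1.88 mm = 1.88×10⁻³ m
(α₁L₁ + α₂L₂)ΔT = g
α₁L₁ + α₂L₂ = 17.3×10⁻⁶×2.010 + 86.0×10⁻⁷×2.085 = 5.2704×10⁻⁵ m/K
ΔT = 1.88×10⁻³ / 5.2704×10⁻⁵ = 35.671 K
T = 12.4 + 35.671 = 48.071 °C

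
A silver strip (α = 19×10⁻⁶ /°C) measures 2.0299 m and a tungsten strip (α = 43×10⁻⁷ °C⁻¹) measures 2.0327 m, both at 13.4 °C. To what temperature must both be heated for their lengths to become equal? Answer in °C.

T = 107.3 °C

Equal length when α₁L₁ΔT − α₂L₂ΔT = L₂ − L₁ = 2.80×10⁻³ m
α₁L₁ = 3.85681×10⁻⁵, α₂L₂ = 8.74061×10⁻⁶ → Δ(αL) = 2.982749×10⁻⁵ m/K
ΔT = 2.80×10⁻³ / 2.982749×10⁻⁵ = 93.873 K, so T = 13.4 + 93.873 = 107.273 °C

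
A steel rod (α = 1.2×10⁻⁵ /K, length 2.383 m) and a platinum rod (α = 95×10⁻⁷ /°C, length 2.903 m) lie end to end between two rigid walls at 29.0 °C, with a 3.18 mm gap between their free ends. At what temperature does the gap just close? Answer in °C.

Gap closes when ΔL₁ + ΔL₂ = 3.18 mm = 3.18×10⁻³ m
(α₁L₁ + α₂L₂)ΔT = g
α₁L₁ + α₂L₂ = 1.2×10⁻⁵×2.383 + 95×10⁻⁷×2.903 = 5.61745×10⁻⁵ m/K
ΔT = 3.18×10⁻³ / 5.61745×10⁻⁵ = 56.609 K
T = 29.0 + 56.609 = 85.609 °C

T = 85.6 °C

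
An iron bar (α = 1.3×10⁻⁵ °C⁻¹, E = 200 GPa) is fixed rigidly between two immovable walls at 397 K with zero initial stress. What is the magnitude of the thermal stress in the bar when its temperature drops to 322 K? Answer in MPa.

σ = 195 MPa

Fully constrained: the free strain ε = αΔT is blocked, so σ = Eε = EαΔT.
|ΔT| = 75 K
σ = 200×10⁹ × 1.3×10⁻⁵ × 75 = 1.95×10⁸ Pa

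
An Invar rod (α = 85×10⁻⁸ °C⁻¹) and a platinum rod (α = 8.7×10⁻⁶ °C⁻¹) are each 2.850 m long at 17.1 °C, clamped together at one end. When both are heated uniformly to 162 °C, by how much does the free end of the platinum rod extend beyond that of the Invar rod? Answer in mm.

3.24 mm

ΔT = 144.9 K
Invar: ΔL = 85×10⁻⁸ × 2.850 m × 144.9 = 3.5102×10⁻⁴ m = 0.35102 mm
platinum: ΔL = 8.7×10⁻⁶ × 2.850 m × 144.9 = 3.5928×10⁻³ m = 3.5928 mm
difference = 3.5928 − 0.35102 = 3.24178 mm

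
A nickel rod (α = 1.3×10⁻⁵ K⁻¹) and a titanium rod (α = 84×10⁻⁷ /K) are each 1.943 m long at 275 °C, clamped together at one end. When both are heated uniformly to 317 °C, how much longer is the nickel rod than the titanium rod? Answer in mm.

0.375 mm

ΔT = 42 K
nickel: ΔL = 1.3×10⁻⁵ × 1.943 m × 42 = 1.0609×10⁻³ m = 1.0609 mm
titanium: ΔL = 84×10⁻⁷ × 1.943 m × 42 = 6.8549×10⁻⁴ m = 0.68549 mm
difference = 1.0609 − 0.68549 = 0.37541 mm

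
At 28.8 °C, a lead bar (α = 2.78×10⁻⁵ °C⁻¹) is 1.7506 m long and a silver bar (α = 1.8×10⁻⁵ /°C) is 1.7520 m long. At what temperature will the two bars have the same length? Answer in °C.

T = 110.5 °C

Equal length when α₁L₁ΔT − α₂L₂ΔT = L₂ − L₁ = 1.40×10⁻³ m
α₁L₁ = 4.866668×10⁻⁵, α₂L₂ = 3.1536×10⁻⁵ → Δ(αL) = 1.713068×10⁻⁵ m/K
ΔT = 1.40×10⁻³ / 1.713068×10⁻⁵ = 81.725 K, so T = 28.8 + 81.725 = 110.525 °C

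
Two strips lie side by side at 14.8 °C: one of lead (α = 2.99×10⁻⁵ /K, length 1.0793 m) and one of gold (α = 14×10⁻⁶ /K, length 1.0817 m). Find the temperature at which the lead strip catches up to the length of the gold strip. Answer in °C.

Equal length when α₁L₁ΔT − α₂L₂ΔT = L₂ − L₁ = 2.40×10⁻³ m
α₁L₁ = 3.227107×10⁻⁵, α₂L₂ = 1.51438×10⁻⁵ → Δ(αL) = 1.712727×10⁻⁵ m/K
ΔT = 2.40×10⁻³ / 1.712727×10⁻⁵ = 140.127 K, so T = 14.8 + 140.127 = 154.927 °C

T = 154.9 °C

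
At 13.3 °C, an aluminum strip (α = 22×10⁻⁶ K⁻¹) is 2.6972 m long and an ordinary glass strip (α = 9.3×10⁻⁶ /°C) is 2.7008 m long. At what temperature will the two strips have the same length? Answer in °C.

L₁(1 + α₁ΔT) = L₂(1 + α₂ΔT) ⇒ ΔT = (L₂ − L₁)/(α₁L₁ − α₂L₂)
L₂ − L₁ = 2.7008 − 2.6972 = 3.60×10⁻³ m
α₁L₁ − α₂L₂ = 22×10⁻⁶×2.6972 − 9.3×10⁻⁶×2.7008 = 3.422096×10⁻⁵ m/K
ΔT = 3.60×10⁻³ / 3.422096×10⁻⁵ = 105.199 K
T = 13.3 + 105.199 = 118.499 °C

T = 118.5 °C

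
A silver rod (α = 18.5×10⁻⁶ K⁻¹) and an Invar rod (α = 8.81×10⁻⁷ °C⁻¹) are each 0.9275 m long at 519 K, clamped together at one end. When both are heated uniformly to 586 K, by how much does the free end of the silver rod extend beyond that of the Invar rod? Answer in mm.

1.09 mm

ΔT = 67 K
silver: ΔL = 18.5×10⁻⁶ × 0.9275 m × 67 = 1.1496×10⁻³ m = 1.1496 mm
Invar: ΔL = 8.81×10⁻⁷ × 0.9275 m × 67 = 5.4748×10⁻⁵ m = 0.054748 mm
difference = 1.1496 − 0.054748 = 1.094852 mm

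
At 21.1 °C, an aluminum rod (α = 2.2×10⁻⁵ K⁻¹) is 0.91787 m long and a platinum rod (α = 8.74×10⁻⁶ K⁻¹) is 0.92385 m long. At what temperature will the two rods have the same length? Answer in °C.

T = 514.6 °C

L₁(1 + α₁ΔT) = L₂(1 + α₂ΔT) ⇒ ΔT = (L₂ − L₁)/(α₁L₁ − α₂L₂)
L₂ − L₁ = 0.92385 − 0.91787 = 5.98×10⁻³ m
α₁L₁ − α₂L₂ = 2.2×10⁻⁵×0.91787 − 8.74×10⁻⁶×0.92385 = 1.2118691×10⁻⁵ m/K
ΔT = 5.98×10⁻³ / 1.2118691×10⁻⁵ = 493.453 K
T = 21.1 + 493.453 = 514.553 °C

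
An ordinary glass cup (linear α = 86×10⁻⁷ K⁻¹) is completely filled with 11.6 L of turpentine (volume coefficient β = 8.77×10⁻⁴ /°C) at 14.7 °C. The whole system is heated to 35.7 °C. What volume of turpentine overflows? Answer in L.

0.207 L

The cup also expands: β_container ≈ 3α = 2.58×10⁻⁵ /K
Net overflow = V₀(β_liq − 3α_cont)ΔT
β − 3α = 8.77×10⁻⁴ − 2.58×10⁻⁵ = 8.512×10⁻⁴ /K; ΔT = 21.0 K
ΔV = 11.6 × 8.512×10⁻⁴ × 21.0 = 0.207 L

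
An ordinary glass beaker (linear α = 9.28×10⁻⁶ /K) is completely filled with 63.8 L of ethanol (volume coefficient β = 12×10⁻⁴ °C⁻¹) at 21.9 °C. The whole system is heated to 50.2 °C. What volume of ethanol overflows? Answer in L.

2.12 L

The beaker also expands: β_container ≈ 3α = 2.784×10⁻⁵ /K
Net overflow = V₀(β_liq − 3α_cont)ΔT
β − 3α = 1.20×10⁻³ − 2.784×10⁻⁵ = 1.17216×10⁻³ /K; ΔT = 28.3 K
ΔV = 63.8 × 1.17216×10⁻³ × 28.3 = 2.12 L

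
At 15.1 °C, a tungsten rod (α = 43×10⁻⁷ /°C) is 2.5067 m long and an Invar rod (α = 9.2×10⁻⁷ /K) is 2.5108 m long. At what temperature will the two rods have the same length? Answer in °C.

T = 499.2 °C

Equal length when α₁L₁ΔT − α₂L₂ΔT = L₂ − L₁ = 4.10×10⁻³ m
α₁L₁ = 1.077881×10⁻⁵, α₂L₂ = 2.309936×10⁻⁶ → Δ(αL) = 8.468874×10⁻⁶ m/K
ΔT = 4.10×10⁻³ / 8.468874×10⁻⁶ = 484.126 K, so T = 15.1 + 484.126 = 499.226 °C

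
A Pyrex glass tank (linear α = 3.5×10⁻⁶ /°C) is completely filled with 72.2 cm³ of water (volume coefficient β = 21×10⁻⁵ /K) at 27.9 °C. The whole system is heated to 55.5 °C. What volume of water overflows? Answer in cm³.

The tank also expands: β_container ≈ 3α = 1.05×10⁻⁵ /K
Net overflow = V₀(β_liq − 3α_cont)ΔT
β − 3α = 2.10×10⁻⁴ − 1.05×10⁻⁵ = 1.995×10⁻⁴ /K; ΔT = 27.6 K
ΔV = 72.2 × 1.995×10⁻⁴ × 27.6 = 0.398 cm³

0.398 cm³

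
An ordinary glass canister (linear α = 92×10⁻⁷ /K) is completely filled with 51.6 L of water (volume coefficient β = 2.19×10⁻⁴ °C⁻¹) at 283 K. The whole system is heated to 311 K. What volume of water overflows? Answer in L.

The canister also expands: β_container ≈ 3α = 2.76×10⁻⁵ /K
Net overflow = V₀(β_liq − 3α_cont)ΔT
β − 3α = 2.19×10⁻⁴ − 2.76×10⁻⁵ = 1.914×10⁻⁴ /K; ΔT = 28 K
ΔV = 51.6 × 1.914×10⁻⁴ × 28 = 0.277 L

0.277 L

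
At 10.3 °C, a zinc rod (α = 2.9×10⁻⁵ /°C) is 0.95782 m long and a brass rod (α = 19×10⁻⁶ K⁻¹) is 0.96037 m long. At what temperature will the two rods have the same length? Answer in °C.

T = 277.9 °C

L₁(1 + α₁ΔT) = L₂(1 + α₂ΔT) ⇒ ΔT = (L₂ − L₁)/(α₁L₁ − α₂L₂)
L₂ − L₁ = 0.96037 − 0.95782 = 2.55×10⁻³ m
α₁L₁ − α₂L₂ = 2.9×10⁻⁵×0.95782 − 19×10⁻⁶×0.96037 = 9.52975×10⁻⁶ m/K
ΔT = 2.55×10⁻³ / 9.52975×10⁻⁶ = 267.583 K
T = 10.3 + 267.583 = 277.883 °C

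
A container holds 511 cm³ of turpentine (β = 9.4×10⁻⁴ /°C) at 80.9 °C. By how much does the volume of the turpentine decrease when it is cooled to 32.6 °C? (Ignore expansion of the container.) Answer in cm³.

ΔV = 23.2 cm³

|ΔT| = |32.6 − 80.9| = 48.3 K
ΔV = βV₀ΔT = (9.4×10⁻⁴)(511)(48.3) = 23.2 cm³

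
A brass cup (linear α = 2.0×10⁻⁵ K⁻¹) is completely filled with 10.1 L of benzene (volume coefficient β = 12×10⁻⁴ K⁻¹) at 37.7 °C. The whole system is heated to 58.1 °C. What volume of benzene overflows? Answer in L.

0.235 L

The cup also expands: β_container ≈ 3α = 6.0×10⁻⁵ /K
Net overflow = V₀(β_liq − 3α_cont)ΔT
β − 3α = 1.20×10⁻³ − 6.0×10⁻⁵ = 1.14×10⁻³ /K; ΔT = 20.4 K
ΔV = 10.1 × 1.14×10⁻³ × 20.4 = 0.235 L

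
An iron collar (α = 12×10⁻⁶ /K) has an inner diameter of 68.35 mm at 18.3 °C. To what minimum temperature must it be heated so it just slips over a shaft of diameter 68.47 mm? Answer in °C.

T = 165 °C

Required Δd = 68.47 − 68.35 = 0.12 mm
Δd = αd₀ΔT ⇒ ΔT = Δd/(αd₀) = 0.12 / (12×10⁻⁶ × 68.35) = 146.31 K
T_min = 18.3 + 146.31 = 164.61 °C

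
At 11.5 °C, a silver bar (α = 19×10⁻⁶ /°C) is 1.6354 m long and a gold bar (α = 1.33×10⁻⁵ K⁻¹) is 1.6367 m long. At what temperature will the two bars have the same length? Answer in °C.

L₁(1 + α₁ΔT) = L₂(1 + α₂ΔT) ⇒ ΔT = (L₂ − L₁)/(α₁L₁ − α₂L₂)
L₂ − L₁ = 1.6367 − 1.6354 = 1.30×10⁻³ m
α₁L₁ − α₂L₂ = 19×10⁻⁶×1.6354 − 1.33×10⁻⁵×1.6367 = 9.30449×10⁻⁶ m/K
ΔT = 1.30×10⁻³ / 9.30449×10⁻⁶ = 139.717 K
T = 11.5 + 139.717 = 151.217 °C

T = 151.2 °C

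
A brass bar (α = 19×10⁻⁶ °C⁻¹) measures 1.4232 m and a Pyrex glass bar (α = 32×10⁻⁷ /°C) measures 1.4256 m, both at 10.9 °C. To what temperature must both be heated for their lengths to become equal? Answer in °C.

T = 117.7 °C

L₁(1 + α₁ΔT) = L₂(1 + α₂ΔT) ⇒ ΔT = (L₂ − L₁)/(α₁L₁ − α₂L₂)
L₂ − L₁ = 1.4256 − 1.4232 = 2.40×10⁻³ m
α₁L₁ − α₂L₂ = 19×10⁻⁶×1.4232 − 32×10⁻⁷×1.4256 = 2.247888×10⁻⁵ m/K
ΔT = 2.40×10⁻³ / 2.247888×10⁻⁵ = 106.767 K
T = 10.9 + 106.767 = 117.667 °C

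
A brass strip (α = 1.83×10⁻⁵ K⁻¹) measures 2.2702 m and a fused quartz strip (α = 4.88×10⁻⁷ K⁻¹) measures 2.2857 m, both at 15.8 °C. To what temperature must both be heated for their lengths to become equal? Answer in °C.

T = 399.2 °C

L₁(1 + α₁ΔT) = L₂(1 + α₂ΔT) ⇒ ΔT = (L₂ − L₁)/(α₁L₁ − α₂L₂)
L₂ − L₁ = 2.2857 − 2.2702 = 1.55×10⁻² m
α₁L₁ − α₂L₂ = 1.83×10⁻⁵×2.2702 − 4.88×10⁻⁷×2.2857 = 4.04292384×10⁻⁵ m/K
ΔT = 1.55×10⁻² / 4.04292384×10⁻⁵ = 383.386 K
T = 15.8 + 383.386 = 399.186 °C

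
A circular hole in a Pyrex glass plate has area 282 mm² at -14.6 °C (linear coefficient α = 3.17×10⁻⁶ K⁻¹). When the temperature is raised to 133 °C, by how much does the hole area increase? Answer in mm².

ΔA = 0.264 mm²

Area coefficient ≈ 2α; |ΔT| = 147.6 K
ΔA = 2αA₀ΔT = 2(3.17×10⁻⁶)(282)(147.6) = 0.264 mm²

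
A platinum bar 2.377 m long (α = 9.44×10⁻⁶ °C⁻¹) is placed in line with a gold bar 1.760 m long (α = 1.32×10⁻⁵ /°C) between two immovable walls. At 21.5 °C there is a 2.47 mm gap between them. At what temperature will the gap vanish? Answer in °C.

α₁L₁ = 2.243888×10⁻⁵ m/K, α₂L₂ = 2.3232×10⁻⁵ m/K → total 4.567088×10⁻⁵ m/K
ΔT = g/(α₁L₁+α₂L₂) = 2.47×10⁻³ / 4.567088×10⁻⁵ = 54.083 K
T = 21.5 + 54.083 = 75.583 °C

T = 75.6 °C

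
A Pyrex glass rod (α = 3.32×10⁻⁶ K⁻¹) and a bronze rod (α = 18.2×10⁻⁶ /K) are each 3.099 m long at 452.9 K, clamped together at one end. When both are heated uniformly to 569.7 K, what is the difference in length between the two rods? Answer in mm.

ΔT = 116.8 K
Pyrex glass: ΔL = 3.32×10⁻⁶ × 3.099 m × 116.8 = 1.2017×10⁻³ m = 1.2017 mm
bronze: ΔL = 18.2×10⁻⁶ × 3.099 m × 116.8 = 6.5877×10⁻³ m = 6.5877 mm
difference = 6.5877 − 1.2017 = 5.3860 mm

5.39 mm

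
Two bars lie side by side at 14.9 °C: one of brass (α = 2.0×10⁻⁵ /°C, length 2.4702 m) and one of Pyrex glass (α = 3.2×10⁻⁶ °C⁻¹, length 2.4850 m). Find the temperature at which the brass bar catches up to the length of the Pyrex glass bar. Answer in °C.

Equal length when α₁L₁ΔT − α₂L₂ΔT = L₂ − L₁ = 1.48×10⁻² m
α₁L₁ = 4.9404×10⁻⁵, α₂L₂ = 7.952×10⁻⁶ → Δ(αL) = 4.1452×10⁻⁵ m/K
ΔT = 1.48×10⁻² / 4.1452×10⁻⁵ = 357.039 K, so T = 14.9 + 357.039 = 371.939 °C

T = 371.9 °C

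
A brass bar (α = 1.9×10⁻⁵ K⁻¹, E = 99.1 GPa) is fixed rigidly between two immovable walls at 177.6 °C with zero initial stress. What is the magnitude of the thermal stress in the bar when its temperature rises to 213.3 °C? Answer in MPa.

Fully constrained: the free strain ε = αΔT is blocked, so σ = Eε = EαΔT.
|ΔT| = 35.7 K
σ = 99.1×10⁹ × 1.9×10⁻⁵ × 35.7 = 6.72×10⁷ Pa

σ = 67.2 MPa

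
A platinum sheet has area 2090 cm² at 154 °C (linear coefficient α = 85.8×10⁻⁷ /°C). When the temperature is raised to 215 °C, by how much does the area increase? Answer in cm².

ΔA = 2.19 cm²

Area coefficient ≈ 2α; |ΔT| = 61 K
ΔA = 2αA₀ΔT = 2(85.8×10⁻⁷)(2090)(61) = 2.19 cm²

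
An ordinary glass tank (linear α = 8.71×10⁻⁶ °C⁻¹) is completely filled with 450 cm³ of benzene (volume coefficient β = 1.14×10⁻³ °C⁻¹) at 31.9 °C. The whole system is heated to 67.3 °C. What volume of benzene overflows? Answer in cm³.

17.7 cm³

The tank also expands: β_container ≈ 3α = 2.613×10⁻⁵ /K
Net overflow = V₀(β_liq − 3α_cont)ΔT
β − 3α = 1.14×10⁻³ − 2.613×10⁻⁵ = 1.11387×10⁻³ /K; ΔT = 35.4 K
ΔV = 450 × 1.11387×10⁻³ × 35.4 = 17.7 cm³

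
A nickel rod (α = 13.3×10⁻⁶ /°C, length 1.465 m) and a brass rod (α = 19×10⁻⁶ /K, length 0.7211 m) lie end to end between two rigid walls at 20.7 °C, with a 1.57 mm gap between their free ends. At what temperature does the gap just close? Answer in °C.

T = 68.0 °C

α₁L₁ = 1.94845×10⁻⁵ m/K, α₂L₂ = 1.37009×10⁻⁵ m/K → total 3.31854×10⁻⁵ m/K
ΔT = g/(α₁L₁+α₂L₂) = 1.57×10⁻³ / 3.31854×10⁻⁵ = 47.310 K
T = 20.7 + 47.310 = 68.010 °C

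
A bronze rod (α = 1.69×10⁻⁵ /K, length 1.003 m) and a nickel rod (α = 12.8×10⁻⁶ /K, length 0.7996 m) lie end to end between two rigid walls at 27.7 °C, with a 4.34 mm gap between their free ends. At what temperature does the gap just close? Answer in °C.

Gap closes when ΔL₁ + ΔL₂ = 4.34 mm = 4.34×10⁻³ m
(α₁L₁ + α₂L₂)ΔT = g
α₁L₁ + α₂L₂ = 1.69×10⁻⁵×1.003 + 12.8×10⁻⁶×0.7996 = 2.718558×10⁻⁵ m/K
ΔT = 4.34×10⁻³ / 2.718558×10⁻⁵ = 159.64 K
T = 27.7 + 159.64 = 187.34 °C

T = 187 °C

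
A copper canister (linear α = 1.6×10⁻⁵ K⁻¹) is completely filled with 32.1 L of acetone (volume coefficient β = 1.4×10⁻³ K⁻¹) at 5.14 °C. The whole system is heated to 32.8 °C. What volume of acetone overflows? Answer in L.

The canister also expands: β_container ≈ 3α = 4.8×10⁻⁵ /K
Net overflow = V₀(β_liq − 3α_cont)ΔT
β − 3α = 1.40×10⁻³ − 4.8×10⁻⁵ = 1.352×10⁻³ /K; ΔT = 27.66 K
ΔV = 32.1 × 1.352×10⁻³ × 27.66 = 1.20 L

1.20 L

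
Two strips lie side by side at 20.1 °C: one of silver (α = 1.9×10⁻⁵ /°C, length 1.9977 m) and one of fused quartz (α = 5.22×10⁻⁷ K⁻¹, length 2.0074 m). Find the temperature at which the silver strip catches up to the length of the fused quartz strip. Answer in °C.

L₁(1 + α₁ΔT) = L₂(1 + α₂ΔT) ⇒ ΔT = (L₂ − L₁)/(α₁L₁ − α₂L₂)
L₂ − L₁ = 2.0074 − 1.9977 = 9.70×10⁻³ m
α₁L₁ − α₂L₂ = 1.9×10⁻⁵×1.9977 − 5.22×10⁻⁷×2.0074 = 3.69084372×10⁻⁵ m/K
ΔT = 9.70×10⁻³ / 3.69084372×10⁻⁵ = 262.813 K
T = 20.1 + 262.813 = 282.913 °C

T = 282.9 °C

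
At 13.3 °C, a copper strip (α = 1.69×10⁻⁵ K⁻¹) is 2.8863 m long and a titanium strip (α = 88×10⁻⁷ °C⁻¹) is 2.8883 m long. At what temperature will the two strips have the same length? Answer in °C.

T = 98.91 °C

Equal length when α₁L₁ΔT − α₂L₂ΔT = L₂ − L₁ = 2.00×10⁻³ m
α₁L₁ = 4.877847×10⁻⁵, α₂L₂ = 2.541704×10⁻⁵ → Δ(αL) = 2.336143×10⁻⁵ m/K
ΔT = 2.00×10⁻³ / 2.336143×10⁻⁵ = 85.6112 K, so T = 13.3 + 85.6112 = 98.9112 °C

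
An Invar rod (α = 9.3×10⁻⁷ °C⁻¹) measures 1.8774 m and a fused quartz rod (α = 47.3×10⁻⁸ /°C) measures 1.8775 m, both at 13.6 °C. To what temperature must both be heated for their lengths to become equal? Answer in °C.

L₁(1 + α₁ΔT) = L₂(1 + α₂ΔT) ⇒ ΔT = (L₂ − L₁)/(α₁L₁ − α₂L₂)
L₂ − L₁ = 1.8775 − 1.8774 = 1.00×10⁻⁴ m
α₁L₁ − α₂L₂ = 9.3×10⁻⁷×1.8774 − 47.3×10⁻⁸×1.8775 = 8.579245×10⁻⁷ m/K
ΔT = 1.00×10⁻⁴ / 8.579245×10⁻⁷ = 116.560 K
T = 13.6 + 116.560 = 130.160 °C

T = 130.2 °C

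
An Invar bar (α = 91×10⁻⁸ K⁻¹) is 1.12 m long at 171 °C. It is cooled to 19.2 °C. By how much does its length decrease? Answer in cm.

|ΔT| = |19.2 − 171| = 151.8 K
ΔL = αL₀ΔT = (91×10⁻⁸)(1.12)(151.8) = 1.55×10⁻⁴ m

ΔL = 0.0155 cm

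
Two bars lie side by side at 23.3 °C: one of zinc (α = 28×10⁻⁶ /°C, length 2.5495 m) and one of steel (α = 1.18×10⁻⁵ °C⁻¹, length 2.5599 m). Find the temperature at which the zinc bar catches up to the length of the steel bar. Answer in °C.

T = 275.9 °C

Equal length when α₁L₁ΔT − α₂L₂ΔT = L₂ − L₁ = 1.04×10⁻² m
α₁L₁ = 7.1386×10⁻⁵, α₂L₂ = 3.020682×10⁻⁵ → Δ(αL) = 4.117918×10⁻⁵ m/K
ΔT = 1.04×10⁻² / 4.117918×10⁻⁵ = 252.555 K, so T = 23.3 + 252.555 = 275.855 °C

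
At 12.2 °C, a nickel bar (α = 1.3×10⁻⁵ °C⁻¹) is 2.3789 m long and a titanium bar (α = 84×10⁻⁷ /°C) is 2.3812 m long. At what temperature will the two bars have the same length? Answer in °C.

L₁(1 + α₁ΔT) = L₂(1 + α₂ΔT) ⇒ ΔT = (L₂ − L₁)/(α₁L₁ − α₂L₂)
L₂ − L₁ = 2.3812 − 2.3789 = 2.30×10⁻³ m
α₁L₁ − α₂L₂ = 1.3×10⁻⁵×2.3789 − 84×10⁻⁷×2.3812 = 1.092362×10⁻⁵ m/K
ΔT = 2.30×10⁻³ / 1.092362×10⁻⁵ = 210.553 K
T = 12.2 + 210.553 = 222.753 °C

T = 222.8 °C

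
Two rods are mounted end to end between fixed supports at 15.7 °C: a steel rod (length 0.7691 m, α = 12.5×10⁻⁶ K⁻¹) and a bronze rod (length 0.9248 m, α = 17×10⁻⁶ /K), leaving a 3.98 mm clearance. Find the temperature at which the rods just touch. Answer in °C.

T = 173 °C

α₁L₁ = 9.61375×10⁻⁶ m/K, α₂L₂ = 1.57216×10⁻⁵ m/K → total 2.533535×10⁻⁵ m/K
ΔT = g/(α₁L₁+α₂L₂) = 3.98×10⁻³ / 2.533535×10⁻⁵ = 157.09 K
T = 15.7 + 157.09 = 172.79 °C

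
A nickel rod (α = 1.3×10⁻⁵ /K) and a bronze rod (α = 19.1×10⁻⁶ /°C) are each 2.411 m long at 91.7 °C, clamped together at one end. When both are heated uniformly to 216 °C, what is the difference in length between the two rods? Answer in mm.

1.83 mm

ΔT = 124.3 K
nickel: ΔL = 1.3×10⁻⁵ × 2.411 m × 124.3 = 3.8959×10⁻³ m = 3.8959 mm
bronze: ΔL = 19.1×10⁻⁶ × 2.411 m × 124.3 = 5.7240×10⁻³ m = 5.7240 mm
difference = 5.7240 − 3.8959 = 1.8281 mm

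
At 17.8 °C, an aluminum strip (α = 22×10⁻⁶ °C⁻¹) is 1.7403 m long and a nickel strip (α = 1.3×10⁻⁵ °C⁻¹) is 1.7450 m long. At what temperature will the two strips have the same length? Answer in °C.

L₁(1 + α₁ΔT) = L₂(1 + α₂ΔT) ⇒ ΔT = (L₂ − L₁)/(α₁L₁ − α₂L₂)
L₂ − L₁ = 1.7450 − 1.7403 = 4.70×10⁻³ m
α₁L₁ − α₂L₂ = 22×10⁻⁶×1.7403 − 1.3×10⁻⁵×1.7450 = 1.56016×10⁻⁵ m/K
ΔT = 4.70×10⁻³ / 1.56016×10⁻⁵ = 301.251 K
T = 17.8 + 301.251 = 319.051 °C

T = 319.1 °C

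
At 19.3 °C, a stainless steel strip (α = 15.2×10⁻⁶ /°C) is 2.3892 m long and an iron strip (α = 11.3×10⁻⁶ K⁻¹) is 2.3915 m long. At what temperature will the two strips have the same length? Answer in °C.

Equal length when α₁L₁ΔT − α₂L₂ΔT = L₂ − L₁ = 2.30×10⁻³ m
α₁L₁ = 3.631584×10⁻⁵, α₂L₂ = 2.702395×10⁻⁵ → Δ(αL) = 9.29189×10⁻⁶ m/K
ΔT = 2.30×10⁻³ / 9.29189×10⁻⁶ = 247.528 K, so T = 19.3 + 247.528 = 266.828 °C

T = 266.8 °C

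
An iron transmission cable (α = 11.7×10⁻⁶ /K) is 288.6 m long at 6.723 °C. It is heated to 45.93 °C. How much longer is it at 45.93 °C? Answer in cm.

|ΔT| = |45.93 − 6.723| = 39.207 K
ΔL = αL₀ΔT = (11.7×10⁻⁶)(288.6)(39.207) = 1.32×10⁻¹ m

ΔL = 13.2 cm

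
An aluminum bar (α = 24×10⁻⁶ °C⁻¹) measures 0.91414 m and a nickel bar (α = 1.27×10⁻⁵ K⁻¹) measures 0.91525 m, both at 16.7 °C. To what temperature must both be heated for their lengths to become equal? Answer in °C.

Equal length when α₁L₁ΔT − α₂L₂ΔT = L₂ − L₁ = 1.11×10⁻³ m
α₁L₁ = 2.193936×10⁻⁵, α₂L₂ = 1.1623675×10⁻⁵ → Δ(αL) = 1.0315685×10⁻⁵ m/K
ΔT = 1.11×10⁻³ / 1.0315685×10⁻⁵ = 107.603 K, so T = 16.7 + 107.603 = 124.303 °C

T = 124.3 °C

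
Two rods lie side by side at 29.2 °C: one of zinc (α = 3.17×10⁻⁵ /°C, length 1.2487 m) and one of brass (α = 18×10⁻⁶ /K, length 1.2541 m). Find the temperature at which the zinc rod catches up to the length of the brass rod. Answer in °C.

T = 346.7 °C

Equal length when α₁L₁ΔT − α₂L₂ΔT = L₂ − L₁ = 5.40×10⁻³ m
α₁L₁ = 3.958379×10⁻⁵, α₂L₂ = 2.25738×10⁻⁵ → Δ(αL) = 1.700999×10⁻⁵ m/K
ΔT = 5.40×10⁻³ / 1.700999×10⁻⁵ = 317.461 K, so T = 29.2 + 317.461 = 346.661 °C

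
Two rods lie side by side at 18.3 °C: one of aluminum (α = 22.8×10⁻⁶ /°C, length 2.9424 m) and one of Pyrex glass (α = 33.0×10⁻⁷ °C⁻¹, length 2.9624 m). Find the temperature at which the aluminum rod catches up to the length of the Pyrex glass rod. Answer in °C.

T = 367.3 °C

L₁(1 + α₁ΔT) = L₂(1 + α₂ΔT) ⇒ ΔT = (L₂ − L₁)/(α₁L₁ − α₂L₂)
L₂ − L₁ = 2.9624 − 2.9424 = 2.00×10⁻² m
α₁L₁ − α₂L₂ = 22.8×10⁻⁶×2.9424 − 33.0×10⁻⁷×2.9624 = 5.73108×10⁻⁵ m/K
ΔT = 2.00×10⁻² / 5.73108×10⁻⁵ = 348.974 K
T = 18.3 + 348.974 = 367.274 °C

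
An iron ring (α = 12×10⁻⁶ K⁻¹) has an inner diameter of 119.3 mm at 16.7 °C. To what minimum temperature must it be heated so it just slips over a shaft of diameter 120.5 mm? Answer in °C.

Required Δd = 120.5 − 119.3 = 1.2 mm
Δd = αd₀ΔT ⇒ ΔT = Δd/(αd₀) = 1.2 / (12×10⁻⁶ × 119.3) = 838.22 K
T_min = 16.7 + 838.22 = 854.92 °C

T = 855 °C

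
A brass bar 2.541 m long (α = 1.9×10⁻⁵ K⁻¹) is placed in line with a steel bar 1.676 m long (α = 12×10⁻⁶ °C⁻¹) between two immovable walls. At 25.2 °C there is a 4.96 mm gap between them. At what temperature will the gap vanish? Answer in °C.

T = 97.7 °C

Gap closes when ΔL₁ + ΔL₂ = 4.96 mm = 4.96×10⁻³ m
(α₁L₁ + α₂L₂)ΔT = g
α₁L₁ + α₂L₂ = 1.9×10⁻⁵×2.541 + 12×10⁻⁶×1.676 = 6.8391×10⁻⁵ m/K
ΔT = 4.96×10⁻³ / 6.8391×10⁻⁵ = 72.524 K
T = 25.2 + 72.524 = 97.724 °C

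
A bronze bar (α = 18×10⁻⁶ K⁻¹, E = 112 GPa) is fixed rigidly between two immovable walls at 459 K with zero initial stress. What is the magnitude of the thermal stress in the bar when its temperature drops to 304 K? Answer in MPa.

σ = 312 MPa

Fully constrained: the free strain ε = αΔT is blocked, so σ = Eε = EαΔT.
|ΔT| = 155 K
σ = 112×10⁹ × 18×10⁻⁶ × 155 = 3.12×10⁸ Pa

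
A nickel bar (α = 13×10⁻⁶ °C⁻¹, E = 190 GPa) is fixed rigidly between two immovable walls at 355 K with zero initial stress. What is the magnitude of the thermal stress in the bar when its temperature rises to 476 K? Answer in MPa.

σ = 299 MPa

Fully constrained: the free strain ε = αΔT is blocked, so σ = Eε = EαΔT.
|ΔT| = 121 K
σ = 190×10⁹ × 13×10⁻⁶ × 121 = 2.99×10⁸ Pa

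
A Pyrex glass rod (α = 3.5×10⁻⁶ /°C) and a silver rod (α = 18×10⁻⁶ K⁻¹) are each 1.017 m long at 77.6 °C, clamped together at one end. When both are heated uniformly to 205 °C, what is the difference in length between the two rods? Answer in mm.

ΔT = 127.4 K
Pyrex glass: ΔL = 3.5×10⁻⁶ × 1.017 m × 127.4 = 4.5348×10⁻⁴ m = 0.45348 mm
silver: ΔL = 18×10⁻⁶ × 1.017 m × 127.4 = 2.3322×10⁻³ m = 2.3322 mm
difference = 2.3322 − 0.45348 = 1.87872 mm

1.88 mm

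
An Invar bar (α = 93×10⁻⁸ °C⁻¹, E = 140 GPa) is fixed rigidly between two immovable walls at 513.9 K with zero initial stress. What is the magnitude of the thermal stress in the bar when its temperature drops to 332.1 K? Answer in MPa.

σ = 23.7 MPa

Fully constrained: the free strain ε = αΔT is blocked, so σ = Eε = EαΔT.
|ΔT| = 181.8 K
σ = 140×10⁹ × 93×10⁻⁸ × 181.8 = 2.37×10⁷ Pa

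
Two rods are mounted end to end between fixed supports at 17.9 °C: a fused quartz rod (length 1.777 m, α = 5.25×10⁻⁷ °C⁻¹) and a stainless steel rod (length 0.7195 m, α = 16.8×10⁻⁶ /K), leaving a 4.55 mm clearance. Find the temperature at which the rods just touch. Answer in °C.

Gap closes when ΔL₁ + ΔL₂ = 4.55 mm = 4.55×10⁻³ m
(α₁L₁ + α₂L₂)ΔT = g
α₁L₁ + α₂L₂ = 5.25×10⁻⁷×1.777 + 16.8×10⁻⁶×0.7195 = 1.3020525×10⁻⁵ m/K
ΔT = 4.55×10⁻³ / 1.3020525×10⁻⁵ = 349.45 K
T = 17.9 + 349.45 = 367.35 °C

T = 367 °C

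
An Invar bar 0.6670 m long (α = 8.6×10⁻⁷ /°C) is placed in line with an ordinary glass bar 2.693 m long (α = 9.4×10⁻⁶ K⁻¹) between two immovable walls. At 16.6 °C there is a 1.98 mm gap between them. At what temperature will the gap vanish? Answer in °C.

T = 93.1 °C

Gap closes when ΔL₁ + ΔL₂ = 1.98 mm = 1.98×10⁻³ m
(α₁L₁ + α₂L₂)ΔT = g
α₁L₁ + α₂L₂ = 8.6×10⁻⁷×0.6670 + 9.4×10⁻⁶×2.693 = 2.588782×10⁻⁵ m/K
ΔT = 1.98×10⁻³ / 2.588782×10⁻⁵ = 76.484 K
T = 16.6 + 76.484 = 93.084 °C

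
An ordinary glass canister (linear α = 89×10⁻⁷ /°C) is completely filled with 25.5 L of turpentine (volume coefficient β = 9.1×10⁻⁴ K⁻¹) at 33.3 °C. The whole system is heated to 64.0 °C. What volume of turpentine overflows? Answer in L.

The canister also expands: β_container ≈ 3α = 2.67×10⁻⁵ /K
Net overflow = V₀(β_liq − 3α_cont)ΔT
β − 3α = 9.10×10⁻⁴ − 2.67×10⁻⁵ = 8.833×10⁻⁴ /K; ΔT = 30.7 K
ΔV = 25.5 × 8.833×10⁻⁴ × 30.7 = 0.691 L

0.691 L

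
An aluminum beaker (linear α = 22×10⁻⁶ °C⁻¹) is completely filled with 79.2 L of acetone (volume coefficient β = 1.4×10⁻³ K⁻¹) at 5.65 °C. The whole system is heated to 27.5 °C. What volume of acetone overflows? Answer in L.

2.31 L

The beaker also expands: β_container ≈ 3α = 6.6×10⁻⁵ /K
Net overflow = V₀(β_liq − 3α_cont)ΔT
β − 3α = 1.40×10⁻³ − 6.6×10⁻⁵ = 1.334×10⁻³ /K; ΔT = 21.85 K
ΔV = 79.2 × 1.334×10⁻³ × 21.85 = 2.31 L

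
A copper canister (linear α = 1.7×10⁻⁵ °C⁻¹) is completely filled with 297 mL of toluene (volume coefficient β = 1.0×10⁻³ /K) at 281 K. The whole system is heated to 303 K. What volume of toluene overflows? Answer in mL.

6.20 mL

The canister also expands: β_container ≈ 3α = 5.1×10⁻⁵ /K
Net overflow = V₀(β_liq − 3α_cont)ΔT
β − 3α = 1.00×10⁻³ − 5.1×10⁻⁵ = 9.49×10⁻⁴ /K; ΔT = 22 K
ΔV = 297 × 9.49×10⁻⁴ × 22 = 6.20 mL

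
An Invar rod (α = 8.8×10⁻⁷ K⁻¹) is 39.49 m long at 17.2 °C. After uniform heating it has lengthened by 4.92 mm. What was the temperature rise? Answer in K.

ΔL = αL₀ΔT ⇒ ΔT = ΔL / (αL₀)
ΔT = 4.92×10⁻³ m / (8.8×10⁻⁷ × 39.49 m) = 141.58 K

ΔT = 142 K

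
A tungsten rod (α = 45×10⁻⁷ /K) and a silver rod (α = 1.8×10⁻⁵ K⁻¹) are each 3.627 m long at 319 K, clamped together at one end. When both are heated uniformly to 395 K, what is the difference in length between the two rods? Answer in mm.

ΔT = 76 K
tungsten: ΔL = 45×10⁻⁷ × 3.627 m × 76 = 1.2404×10⁻³ m = 1.2404 mm
silver: ΔL = 1.8×10⁻⁵ × 3.627 m × 76 = 4.9617×10⁻³ m = 4.9617 mm
difference = 4.9617 − 1.2404 = 3.7213 mm

3.72 mm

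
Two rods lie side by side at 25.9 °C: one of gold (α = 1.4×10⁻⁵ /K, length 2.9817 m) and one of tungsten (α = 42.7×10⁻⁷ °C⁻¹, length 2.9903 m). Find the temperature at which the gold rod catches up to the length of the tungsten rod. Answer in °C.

T = 322.7 °C

Equal length when α₁L₁ΔT − α₂L₂ΔT = L₂ − L₁ = 8.60×10⁻³ m
α₁L₁ = 4.17438×10⁻⁵, α₂L₂ = 1.2768581×10⁻⁵ → Δ(αL) = 2.8975219×10⁻⁵ m/K
ΔT = 8.60×10⁻³ / 2.8975219×10⁻⁵ = 296.805 K, so T = 25.9 + 296.805 = 322.705 °C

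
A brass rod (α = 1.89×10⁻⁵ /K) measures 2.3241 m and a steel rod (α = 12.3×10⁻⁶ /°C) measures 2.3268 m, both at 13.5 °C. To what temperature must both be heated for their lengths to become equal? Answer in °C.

L₁(1 + α₁ΔT) = L₂(1 + α₂ΔT) ⇒ ΔT = (L₂ − L₁)/(α₁L₁ − α₂L₂)
L₂ − L₁ = 2.3268 − 2.3241 = 2.70×10⁻³ m
α₁L₁ − α₂L₂ = 1.89×10⁻⁵×2.3241 − 12.3×10⁻⁶×2.3268 = 1.530585×10⁻⁵ m/K
ΔT = 2.70×10⁻³ / 1.530585×10⁻⁵ = 176.403 K
T = 13.5 + 176.403 = 189.903 °C

T = 189.9 °C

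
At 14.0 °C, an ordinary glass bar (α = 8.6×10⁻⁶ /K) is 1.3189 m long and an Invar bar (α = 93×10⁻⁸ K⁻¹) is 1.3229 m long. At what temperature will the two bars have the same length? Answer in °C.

T = 409.6 °C

Equal length when α₁L₁ΔT − α₂L₂ΔT = L₂ − L₁ = 4.00×10⁻³ m
α₁L₁ = 1.134254×10⁻⁵, α₂L₂ = 1.230297×10⁻⁶ → Δ(αL) = 1.0112243×10⁻⁵ m/K
ΔT = 4.00×10⁻³ / 1.0112243×10⁻⁵ = 395.560 K, so T = 14.0 + 395.560 = 409.560 °C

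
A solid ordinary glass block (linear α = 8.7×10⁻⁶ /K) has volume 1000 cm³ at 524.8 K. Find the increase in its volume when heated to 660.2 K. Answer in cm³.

Isotropic solid: β ≈ 3α = 2.6×10⁻⁵ /K; ΔT = 135.4 K
ΔV = 3αV₀ΔT = 3(8.7×10⁻⁶)(1000)(135.4) = 3.53 cm³

ΔV = 3.53 cm³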